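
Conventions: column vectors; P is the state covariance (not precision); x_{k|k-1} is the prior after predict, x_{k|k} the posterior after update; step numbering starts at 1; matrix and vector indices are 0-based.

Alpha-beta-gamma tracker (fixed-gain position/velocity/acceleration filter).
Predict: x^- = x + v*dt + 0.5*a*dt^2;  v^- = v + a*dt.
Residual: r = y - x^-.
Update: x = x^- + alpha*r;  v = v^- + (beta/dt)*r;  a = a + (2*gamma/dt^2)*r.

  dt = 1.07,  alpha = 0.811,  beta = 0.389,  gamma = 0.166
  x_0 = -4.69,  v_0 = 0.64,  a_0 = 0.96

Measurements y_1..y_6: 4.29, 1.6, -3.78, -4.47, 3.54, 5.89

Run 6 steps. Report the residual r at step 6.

resid = 6.9610

step 1: x_pred=-3.4556  r=7.7456  x^+=2.8261  v^+=4.4831  a^+=3.2061
step 2: x_pred=9.4584  r=-7.8584  x^+=3.0852  v^+=5.0567  a^+=0.9273
step 3: x_pred=9.0268  r=-12.8068  x^+=-1.3595  v^+=1.3930  a^+=-2.7864
step 4: x_pred=-1.4640  r=-3.0060  x^+=-3.9019  v^+=-2.6812  a^+=-3.6581
step 5: x_pred=-8.8649  r=12.4049  x^+=1.1955  v^+=-2.0856  a^+=-0.0609
step 6: x_pred=-1.0710  r=6.9610  x^+=4.5744  v^+=0.3799  a^+=1.9576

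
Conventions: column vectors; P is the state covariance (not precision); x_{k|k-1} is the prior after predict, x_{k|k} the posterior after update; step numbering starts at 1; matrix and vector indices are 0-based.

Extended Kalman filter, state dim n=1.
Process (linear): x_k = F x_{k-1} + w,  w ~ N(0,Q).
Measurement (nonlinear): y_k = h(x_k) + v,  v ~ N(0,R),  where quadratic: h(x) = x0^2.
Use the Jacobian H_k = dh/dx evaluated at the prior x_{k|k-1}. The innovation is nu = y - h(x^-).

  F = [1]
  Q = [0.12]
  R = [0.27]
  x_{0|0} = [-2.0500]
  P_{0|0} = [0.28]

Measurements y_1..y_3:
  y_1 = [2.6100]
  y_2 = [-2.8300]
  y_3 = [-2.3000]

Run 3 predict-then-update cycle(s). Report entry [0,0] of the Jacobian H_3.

step 1: x^-=[-2.0500]  P^-=[0.4000]  H_jac=[-4.1000]  S=[6.9940]  K=[-0.2345]  nu=[-1.5925]  x^+=[-1.6766]  P^+=[0.0154]
step 2: x^-=[-1.6766]  P^-=[0.1354]  H_jac=[-3.3532]  S=[1.7929]  K=[-0.2533]  nu=[-5.6409]  x^+=[-0.2477]  P^+=[0.0204]
step 3: x^-=[-0.2477]  P^-=[0.1404]  H_jac=[-0.4953]  S=[0.3044]  K=[-0.2284]  nu=[-2.3613]  x^+=[0.2917]  P^+=[0.1245]

H_jac[0,0] = -0.4953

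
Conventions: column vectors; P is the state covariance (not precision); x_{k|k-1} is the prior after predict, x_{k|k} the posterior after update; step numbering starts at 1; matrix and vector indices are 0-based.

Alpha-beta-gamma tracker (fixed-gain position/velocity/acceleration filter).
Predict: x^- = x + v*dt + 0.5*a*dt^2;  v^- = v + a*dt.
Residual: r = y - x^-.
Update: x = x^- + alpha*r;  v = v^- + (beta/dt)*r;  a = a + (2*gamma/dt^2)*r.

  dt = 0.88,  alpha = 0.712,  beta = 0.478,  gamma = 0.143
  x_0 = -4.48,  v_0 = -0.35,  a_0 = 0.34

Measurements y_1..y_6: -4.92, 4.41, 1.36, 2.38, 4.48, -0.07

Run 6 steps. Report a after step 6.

step 1: x_pred=-4.6564  r=-0.2636  x^+=-4.8441  v^+=-0.1940  a^+=0.2426
step 2: x_pred=-4.9209  r=9.3309  x^+=1.7227  v^+=5.0879  a^+=3.6887
step 3: x_pred=7.6283  r=-6.2683  x^+=3.1653  v^+=4.9291  a^+=1.3737
step 4: x_pred=8.0347  r=-5.6547  x^+=4.0086  v^+=3.0664  a^+=-0.7147
step 5: x_pred=6.4302  r=-1.9502  x^+=5.0417  v^+=1.3781  a^+=-1.4350
step 6: x_pred=5.6988  r=-5.7688  x^+=1.5914  v^+=-3.0182  a^+=-3.5655

a_post = -3.5655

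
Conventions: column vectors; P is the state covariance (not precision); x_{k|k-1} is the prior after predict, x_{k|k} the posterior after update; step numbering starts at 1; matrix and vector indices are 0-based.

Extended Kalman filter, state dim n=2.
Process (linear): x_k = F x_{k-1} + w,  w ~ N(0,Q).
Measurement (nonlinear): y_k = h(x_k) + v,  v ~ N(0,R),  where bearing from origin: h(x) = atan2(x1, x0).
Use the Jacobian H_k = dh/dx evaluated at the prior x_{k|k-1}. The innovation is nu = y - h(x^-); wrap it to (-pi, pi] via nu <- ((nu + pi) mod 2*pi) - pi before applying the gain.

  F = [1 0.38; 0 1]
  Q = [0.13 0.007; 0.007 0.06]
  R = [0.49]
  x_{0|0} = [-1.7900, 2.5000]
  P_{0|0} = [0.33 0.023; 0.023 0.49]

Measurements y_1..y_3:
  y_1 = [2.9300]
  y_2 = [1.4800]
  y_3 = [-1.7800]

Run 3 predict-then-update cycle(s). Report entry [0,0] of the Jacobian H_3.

step 1: x^-=[-0.8400, 2.5000]  P^-=[0.5482 0.2162; 0.2162 0.5500]  H_jac=[-0.3594 -0.1208]  S=[0.5876]  K=[-0.3798; -0.2453]  nu=[1.0351]  x^+=[-1.2331, 2.2461]  P^+=[0.4635 0.1615; 0.1615 0.5146]
step 2: x^-=[-0.3796, 2.2461]  P^-=[0.7905 0.3640; 0.3640 0.5746]  H_jac=[-0.4329 -0.0731]  S=[0.6642]  K=[-0.5552; -0.3005]  nu=[-0.2582]  x^+=[-0.2362, 2.3237]  P^+=[0.5857 0.2532; 0.2532 0.5147]
step 3: x^-=[0.6468, 2.3237]  P^-=[0.9825 0.4558; 0.4558 0.5747]  H_jac=[-0.3994 0.1112]  S=[0.6134]  K=[-0.5572; -0.1926]  nu=[-3.0793]  x^+=[2.3625, 2.9169]  P^+=[0.7921 0.3900; 0.3900 0.5519]

H_jac[0,0] = -0.3994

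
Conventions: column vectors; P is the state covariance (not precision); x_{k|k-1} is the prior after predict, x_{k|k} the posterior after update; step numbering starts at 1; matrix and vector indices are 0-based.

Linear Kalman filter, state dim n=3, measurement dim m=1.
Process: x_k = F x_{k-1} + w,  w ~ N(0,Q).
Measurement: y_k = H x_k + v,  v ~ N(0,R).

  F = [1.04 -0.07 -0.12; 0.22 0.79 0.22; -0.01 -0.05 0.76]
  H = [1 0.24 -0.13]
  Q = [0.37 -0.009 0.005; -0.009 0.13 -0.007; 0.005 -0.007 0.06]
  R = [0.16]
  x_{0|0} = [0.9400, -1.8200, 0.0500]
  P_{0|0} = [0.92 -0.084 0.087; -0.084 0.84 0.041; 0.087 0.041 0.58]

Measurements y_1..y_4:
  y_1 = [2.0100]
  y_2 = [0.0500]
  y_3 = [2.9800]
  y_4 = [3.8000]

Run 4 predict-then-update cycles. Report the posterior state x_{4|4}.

step 1: x^-=[1.0990, -1.2200, 0.1196]  P^-=[1.3687 0.0851 0.0167; 0.0851 0.7203 0.0949; 0.0167 0.0949 0.3927]  S=[1.6075]  K=[0.8629; 0.1528; -0.0072]  nu=[1.2193]  x^+=[2.1511, -1.0337, 0.1108]  P^+=[0.1720 -0.1269 0.0267; -0.1269 0.6828 0.0966; 0.0267 0.0966 0.3926]
step 2: x^-=[2.2962, -0.3190, 0.1144]  P^-=[0.5784 -0.1253 -0.0071; -0.1253 0.5755 0.0951; -0.0071 0.0951 0.2806]  S=[0.7121]  K=[0.7714; 0.0007; -0.0292]  nu=[-2.1548]  x^+=[0.6341, -0.3204, 0.1773]  P^+=[0.1547 -0.1257 0.0089; -0.1257 0.5755 0.0951; 0.0089 0.0951 0.2800]
step 3: x^-=[0.6606, -0.0746, 0.1444]  P^-=[0.5619 -0.1228 -0.0111; -0.1228 0.5005 0.0766; -0.0111 0.0766 0.2157]  S=[0.6935]  K=[0.7698; -0.0182; -0.0299]  nu=[2.3561]  x^+=[2.4743, -0.1176, 0.0739]  P^+=[0.1509 -0.1131 0.0049; -0.1131 0.5002 0.0762; 0.0049 0.0762 0.2151]
step 4: x^-=[2.5726, 0.4677, 0.0373]  P^-=[0.5553 -0.1064 -0.0084; -0.1064 0.4476 0.0567; -0.0084 0.0567 0.1795]  S=[0.6917]  K=[0.7675; -0.0092; -0.0262]  nu=[1.1200]  x^+=[3.4322, 0.4575, 0.0080]  P^+=[0.1479 -0.1015 0.0055; -0.1015 0.4475 0.0566; 0.0055 0.0566 0.1790]

x_post = [3.4322, 0.4575, 0.0080]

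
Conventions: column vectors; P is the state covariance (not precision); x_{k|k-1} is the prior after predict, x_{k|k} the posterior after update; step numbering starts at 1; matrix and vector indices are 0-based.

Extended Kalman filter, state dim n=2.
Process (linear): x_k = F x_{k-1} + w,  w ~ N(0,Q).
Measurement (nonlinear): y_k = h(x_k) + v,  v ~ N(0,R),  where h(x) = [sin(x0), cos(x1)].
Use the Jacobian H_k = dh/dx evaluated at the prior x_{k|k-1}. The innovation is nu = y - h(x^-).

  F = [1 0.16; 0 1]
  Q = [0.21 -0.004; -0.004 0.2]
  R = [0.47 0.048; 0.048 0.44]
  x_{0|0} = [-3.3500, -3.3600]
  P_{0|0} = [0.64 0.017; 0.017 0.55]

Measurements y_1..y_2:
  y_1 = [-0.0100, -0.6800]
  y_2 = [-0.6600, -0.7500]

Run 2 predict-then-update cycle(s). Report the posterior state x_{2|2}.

step 1: x^-=[-3.8876, -3.3600]  P^-=[0.8695 0.1010; 0.1010 0.7500]  H_jac=[-0.7344 0.0000; 0.0000 -0.2167]  S=[0.9390 0.0641; 0.0641 0.4752]  K=[-0.6832 0.0461; -0.0562 -0.3344]  nu=[-0.6887, 0.2962]  x^+=[-3.4034, -3.4204]  P^+=[0.4342 0.0578; 0.0578 0.6915]
step 2: x^-=[-3.9507, -3.4204]  P^-=[0.6804 0.1644; 0.1644 0.8915]  H_jac=[-0.6902 0.0000; 0.0000 -0.2752]  S=[0.7941 0.0792; 0.0792 0.5075]  K=[-0.5917 0.0032; -0.0962 -0.4684]  nu=[-1.3836, 0.2114]  x^+=[-3.1313, -3.3863]  P^+=[0.4027 0.0981; 0.0981 0.7657]

x_post = [-3.1313, -3.3863]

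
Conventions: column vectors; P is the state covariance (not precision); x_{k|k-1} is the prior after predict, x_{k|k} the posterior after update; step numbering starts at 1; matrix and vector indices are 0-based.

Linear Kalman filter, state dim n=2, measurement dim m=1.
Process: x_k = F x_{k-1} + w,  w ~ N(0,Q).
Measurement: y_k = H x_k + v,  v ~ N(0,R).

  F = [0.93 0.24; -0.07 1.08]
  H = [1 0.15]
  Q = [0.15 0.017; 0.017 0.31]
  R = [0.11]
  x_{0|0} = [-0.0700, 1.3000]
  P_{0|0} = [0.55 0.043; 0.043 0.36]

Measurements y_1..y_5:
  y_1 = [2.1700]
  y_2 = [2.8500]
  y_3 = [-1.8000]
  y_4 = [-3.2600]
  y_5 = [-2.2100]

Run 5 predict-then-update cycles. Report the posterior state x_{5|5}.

step 1: x^-=[0.2469, 1.4089]  P^-=[0.6656 0.1170; 0.1170 0.7261]  S=[0.8271]  K=[0.8260; 0.2731]  nu=[1.7118]  x^+=[1.6609, 1.8764]  P^+=[0.1013 -0.0696; -0.0696 0.6644]
step 2: x^-=[1.9949, 1.9103]  P^-=[0.2448 0.1139; 0.1139 1.0960]  S=[0.4136]  K=[0.6332; 0.6727]  nu=[0.5685]  x^+=[2.3549, 2.2927]  P^+=[0.0790 -0.0623; -0.0623 0.9088]
step 3: x^-=[2.7403, 2.3113]  P^-=[0.2428 0.1859; 0.1859 1.3798]  S=[0.4397]  K=[0.6158; 0.8935]  nu=[-4.8870]  x^+=[-0.2690, -2.0553]  P^+=[0.0761 -0.0560; -0.0560 1.0288]
step 4: x^-=[-0.7434, -2.2009]  P^-=[0.2501 0.2234; 0.2234 1.5188]  S=[0.4613]  K=[0.6148; 0.9781]  nu=[-2.1864]  x^+=[-2.0877, -4.3395]  P^+=[0.0757 -0.0540; -0.0540 1.0775]
step 5: x^-=[-2.9830, -4.5406]  P^-=[0.2534 0.2380; 0.2380 1.5754]  S=[0.4703]  K=[0.6148; 1.0085]  nu=[1.4541]  x^+=[-2.0890, -3.0740]  P^+=[0.0757 -0.0536; -0.0536 1.0970]

x_post = [-2.0890, -3.0740]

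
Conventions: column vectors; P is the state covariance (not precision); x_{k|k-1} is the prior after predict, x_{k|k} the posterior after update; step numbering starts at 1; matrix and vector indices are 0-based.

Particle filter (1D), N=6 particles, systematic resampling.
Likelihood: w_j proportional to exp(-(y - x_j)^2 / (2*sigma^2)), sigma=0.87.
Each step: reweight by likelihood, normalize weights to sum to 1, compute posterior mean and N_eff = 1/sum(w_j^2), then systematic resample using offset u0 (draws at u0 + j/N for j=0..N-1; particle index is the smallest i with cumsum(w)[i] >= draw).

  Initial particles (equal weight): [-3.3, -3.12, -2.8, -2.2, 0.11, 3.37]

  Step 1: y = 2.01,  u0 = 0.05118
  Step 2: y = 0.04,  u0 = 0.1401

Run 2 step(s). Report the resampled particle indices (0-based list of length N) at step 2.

resampled_idx = [0, 0, 0, 1, 1, 1]

step 1: w=[0.0000, 0.0000, 0.0000, 0.0000, 0.2381, 0.7618]  mean=2.5936  Neff=1.5696  idx=[4, 4, 5, 5, 5, 5]
step 2: w=[0.4993, 0.4993, 0.0003, 0.0003, 0.0003, 0.0003]  mean=0.1143  Neff=2.0053  idx=[0, 0, 0, 1, 1, 1]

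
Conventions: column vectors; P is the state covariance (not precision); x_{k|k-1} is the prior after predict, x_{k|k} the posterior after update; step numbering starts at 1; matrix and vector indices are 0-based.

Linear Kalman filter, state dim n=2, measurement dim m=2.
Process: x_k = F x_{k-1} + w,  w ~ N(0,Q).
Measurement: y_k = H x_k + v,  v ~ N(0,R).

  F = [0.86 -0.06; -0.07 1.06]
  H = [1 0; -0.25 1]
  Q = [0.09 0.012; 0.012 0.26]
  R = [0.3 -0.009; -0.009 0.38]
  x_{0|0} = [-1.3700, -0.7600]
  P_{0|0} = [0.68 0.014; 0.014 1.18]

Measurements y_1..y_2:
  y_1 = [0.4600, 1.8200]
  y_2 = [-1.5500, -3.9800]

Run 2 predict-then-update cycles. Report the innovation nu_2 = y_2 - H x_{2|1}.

step 1: x^-=[-1.1326, -0.7097]  P^-=[0.5957 -0.0912; -0.0912 1.5871]  S=[0.8957 -0.2491; -0.2491 2.0499]  K=[0.6546 -0.0376; 0.1207 0.8000]  nu=[1.5926, 2.2466]  x^+=[-0.1745, 1.2798]  P^+=[0.1967 0.0290; 0.0290 0.3102]
step 2: x^-=[-0.2268, 1.3688]  P^-=[0.2336 0.0070; 0.0070 0.6052]  S=[0.5336 -0.0604; -0.0604 0.9963]  K=[0.4349 -0.0252; 0.0822 0.6107]  nu=[-1.3232, -5.4055]  x^+=[-0.6660, -2.0410]  P^+=[0.1307 0.0192; 0.0192 0.2361]

innov = [-1.3232, -5.4055]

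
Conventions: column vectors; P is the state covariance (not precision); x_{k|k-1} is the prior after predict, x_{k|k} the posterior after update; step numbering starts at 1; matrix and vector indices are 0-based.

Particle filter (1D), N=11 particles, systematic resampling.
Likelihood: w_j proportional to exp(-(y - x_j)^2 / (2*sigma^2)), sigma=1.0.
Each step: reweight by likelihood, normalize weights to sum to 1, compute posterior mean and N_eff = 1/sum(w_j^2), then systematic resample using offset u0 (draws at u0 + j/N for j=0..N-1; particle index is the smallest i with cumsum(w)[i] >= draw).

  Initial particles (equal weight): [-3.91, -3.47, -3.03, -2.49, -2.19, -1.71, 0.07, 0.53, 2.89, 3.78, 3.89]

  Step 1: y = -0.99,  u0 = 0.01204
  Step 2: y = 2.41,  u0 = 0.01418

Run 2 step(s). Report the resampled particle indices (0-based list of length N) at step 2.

step 1: w=[0.0053, 0.0174, 0.0470, 0.1223, 0.1834, 0.2908, 0.2148, 0.1187, 0.0002, 0.0000, 0.0000]  mean=-1.3486  Neff=5.1036  idx=[1, 3, 4, 4, 5, 5, 5, 5, 6, 6, 7]
step 2: w=[0.0000, 0.0000, 0.0001, 0.0001, 0.0007, 0.0007, 0.0007, 0.0007, 0.2149, 0.2149, 0.5673]  mean=0.3256  Neff=2.4146  idx=[8, 8, 8, 9, 9, 10, 10, 10, 10, 10, 10]

resampled_idx = [8, 8, 8, 9, 9, 10, 10, 10, 10, 10, 10]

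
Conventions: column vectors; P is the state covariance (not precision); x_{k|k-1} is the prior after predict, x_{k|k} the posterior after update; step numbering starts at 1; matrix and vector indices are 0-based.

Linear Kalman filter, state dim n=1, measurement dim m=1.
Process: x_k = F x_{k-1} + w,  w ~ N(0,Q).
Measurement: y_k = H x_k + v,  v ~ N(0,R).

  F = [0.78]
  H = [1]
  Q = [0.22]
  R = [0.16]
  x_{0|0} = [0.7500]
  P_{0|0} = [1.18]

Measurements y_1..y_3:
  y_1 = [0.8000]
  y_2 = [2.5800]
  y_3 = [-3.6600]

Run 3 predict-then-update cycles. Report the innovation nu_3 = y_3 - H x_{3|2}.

innov = [-5.1388]

step 1: x^-=[0.5850]  P^-=[0.9379]  S=[1.0979]  K=[0.8543]  nu=[0.2150]  x^+=[0.7687]  P^+=[0.1367]
step 2: x^-=[0.5996]  P^-=[0.3032]  S=[0.4632]  K=[0.6545]  nu=[1.9804]  x^+=[1.8958]  P^+=[0.1047]
step 3: x^-=[1.4788]  P^-=[0.2837]  S=[0.4437]  K=[0.6394]  nu=[-5.1388]  x^+=[-1.8070]  P^+=[0.1023]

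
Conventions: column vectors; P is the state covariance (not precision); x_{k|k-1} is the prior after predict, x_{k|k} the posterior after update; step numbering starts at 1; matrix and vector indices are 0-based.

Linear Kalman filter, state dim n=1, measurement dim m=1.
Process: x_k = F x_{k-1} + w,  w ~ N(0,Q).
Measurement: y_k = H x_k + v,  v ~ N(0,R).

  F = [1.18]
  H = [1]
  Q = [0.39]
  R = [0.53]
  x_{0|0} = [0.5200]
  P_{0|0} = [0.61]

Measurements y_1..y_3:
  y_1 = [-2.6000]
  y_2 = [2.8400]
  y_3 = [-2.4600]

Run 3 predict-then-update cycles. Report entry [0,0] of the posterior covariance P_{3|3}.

step 1: x^-=[0.6136]  P^-=[1.2394]  S=[1.7694]  K=[0.7005]  nu=[-3.2136]  x^+=[-1.6374]  P^+=[0.3712]
step 2: x^-=[-1.9321]  P^-=[0.9069]  S=[1.4369]  K=[0.6312]  nu=[4.7721]  x^+=[1.0798]  P^+=[0.3345]
step 3: x^-=[1.2742]  P^-=[0.8558]  S=[1.3858]  K=[0.6175]  nu=[-3.7342]  x^+=[-1.0318]  P^+=[0.3273]

P_post[0,0] = 0.3273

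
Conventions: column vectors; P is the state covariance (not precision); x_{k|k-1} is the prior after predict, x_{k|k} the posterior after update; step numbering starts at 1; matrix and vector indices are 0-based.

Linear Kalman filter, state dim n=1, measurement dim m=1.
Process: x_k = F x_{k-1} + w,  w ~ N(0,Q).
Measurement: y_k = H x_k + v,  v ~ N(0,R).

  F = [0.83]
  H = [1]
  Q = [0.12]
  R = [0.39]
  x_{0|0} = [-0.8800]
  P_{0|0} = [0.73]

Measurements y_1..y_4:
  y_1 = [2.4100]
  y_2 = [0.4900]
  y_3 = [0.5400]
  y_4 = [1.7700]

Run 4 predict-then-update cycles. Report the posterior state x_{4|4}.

step 1: x^-=[-0.7304]  P^-=[0.6229]  S=[1.0129]  K=[0.6150]  nu=[3.1404]  x^+=[1.2008]  P^+=[0.2398]
step 2: x^-=[0.9967]  P^-=[0.2852]  S=[0.6752]  K=[0.4224]  nu=[-0.5067]  x^+=[0.7827]  P^+=[0.1647]
step 3: x^-=[0.6496]  P^-=[0.2335]  S=[0.6235]  K=[0.3745]  nu=[-0.1096]  x^+=[0.6086]  P^+=[0.1461]
step 4: x^-=[0.5051]  P^-=[0.2206]  S=[0.6106]  K=[0.3613]  nu=[1.2649]  x^+=[0.9621]  P^+=[0.1409]

x_post = [0.9621]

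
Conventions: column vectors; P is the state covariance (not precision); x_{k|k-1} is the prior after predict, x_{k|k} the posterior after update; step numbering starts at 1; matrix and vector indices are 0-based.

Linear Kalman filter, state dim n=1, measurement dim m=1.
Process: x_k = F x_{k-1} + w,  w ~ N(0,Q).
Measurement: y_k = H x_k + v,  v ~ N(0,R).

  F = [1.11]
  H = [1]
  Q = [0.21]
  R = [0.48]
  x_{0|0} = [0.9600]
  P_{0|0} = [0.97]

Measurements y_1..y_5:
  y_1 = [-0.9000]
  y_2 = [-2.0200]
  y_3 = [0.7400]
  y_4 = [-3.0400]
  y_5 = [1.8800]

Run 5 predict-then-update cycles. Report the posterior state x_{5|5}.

step 1: x^-=[1.0656]  P^-=[1.4051]  S=[1.8851]  K=[0.7454]  nu=[-1.9656]  x^+=[-0.3995]  P^+=[0.3578]
step 2: x^-=[-0.4435]  P^-=[0.6508]  S=[1.1308]  K=[0.5755]  nu=[-1.5765]  x^+=[-1.3508]  P^+=[0.2763]
step 3: x^-=[-1.4994]  P^-=[0.5504]  S=[1.0304]  K=[0.5341]  nu=[2.2394]  x^+=[-0.3032]  P^+=[0.2564]
step 4: x^-=[-0.3366]  P^-=[0.5259]  S=[1.0059]  K=[0.5228]  nu=[-2.7034]  x^+=[-1.7500]  P^+=[0.2510]
step 5: x^-=[-1.9425]  P^-=[0.5192]  S=[0.9992]  K=[0.5196]  nu=[3.8225]  x^+=[0.0437]  P^+=[0.2494]

x_post = [0.0437]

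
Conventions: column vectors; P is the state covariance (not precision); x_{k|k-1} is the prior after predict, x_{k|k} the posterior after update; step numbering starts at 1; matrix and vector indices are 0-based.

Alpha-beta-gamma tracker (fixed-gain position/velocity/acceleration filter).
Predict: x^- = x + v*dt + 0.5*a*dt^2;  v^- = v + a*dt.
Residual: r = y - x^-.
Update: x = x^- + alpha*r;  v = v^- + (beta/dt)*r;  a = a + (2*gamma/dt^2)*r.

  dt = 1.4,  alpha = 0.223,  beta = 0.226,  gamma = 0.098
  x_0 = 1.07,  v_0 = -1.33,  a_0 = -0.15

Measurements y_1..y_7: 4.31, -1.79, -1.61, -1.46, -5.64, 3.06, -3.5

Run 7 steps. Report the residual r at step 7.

resid = -2.1790

step 1: x_pred=-0.9390  r=5.2490  x^+=0.2315  v^+=-0.6927  a^+=0.3749
step 2: x_pred=-0.3708  r=-1.4192  x^+=-0.6873  v^+=-0.3969  a^+=0.2330
step 3: x_pred=-1.0146  r=-0.5954  x^+=-1.1474  v^+=-0.1668  a^+=0.1734
step 4: x_pred=-1.2110  r=-0.2490  x^+=-1.2665  v^+=0.0358  a^+=0.1485
step 5: x_pred=-1.0709  r=-4.5691  x^+=-2.0898  v^+=-0.4939  a^+=-0.3084
step 6: x_pred=-3.0834  r=6.1434  x^+=-1.7134  v^+=0.0661  a^+=0.3060
step 7: x_pred=-1.3210  r=-2.1790  x^+=-1.8069  v^+=0.1427  a^+=0.0881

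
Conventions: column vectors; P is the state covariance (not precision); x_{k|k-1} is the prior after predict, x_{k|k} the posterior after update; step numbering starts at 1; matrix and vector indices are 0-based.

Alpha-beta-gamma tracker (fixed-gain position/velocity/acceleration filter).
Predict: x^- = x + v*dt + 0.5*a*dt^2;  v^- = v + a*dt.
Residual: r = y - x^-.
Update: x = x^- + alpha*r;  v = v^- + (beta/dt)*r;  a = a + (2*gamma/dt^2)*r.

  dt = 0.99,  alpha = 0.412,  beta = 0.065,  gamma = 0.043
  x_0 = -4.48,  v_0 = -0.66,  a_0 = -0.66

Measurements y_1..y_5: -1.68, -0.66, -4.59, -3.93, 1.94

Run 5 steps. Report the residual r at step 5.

step 1: x_pred=-5.4568  r=3.7768  x^+=-3.9008  v^+=-1.0654  a^+=-0.3286
step 2: x_pred=-5.1166  r=4.4566  x^+=-3.2805  v^+=-1.0981  a^+=0.0625
step 3: x_pred=-4.3370  r=-0.2530  x^+=-4.4412  v^+=-1.0529  a^+=0.0403
step 4: x_pred=-5.4639  r=1.5339  x^+=-4.8319  v^+=-0.9124  a^+=0.1748
step 5: x_pred=-5.6495  r=7.5895  x^+=-2.5226  v^+=-0.2410  a^+=0.8408

resid = 7.5895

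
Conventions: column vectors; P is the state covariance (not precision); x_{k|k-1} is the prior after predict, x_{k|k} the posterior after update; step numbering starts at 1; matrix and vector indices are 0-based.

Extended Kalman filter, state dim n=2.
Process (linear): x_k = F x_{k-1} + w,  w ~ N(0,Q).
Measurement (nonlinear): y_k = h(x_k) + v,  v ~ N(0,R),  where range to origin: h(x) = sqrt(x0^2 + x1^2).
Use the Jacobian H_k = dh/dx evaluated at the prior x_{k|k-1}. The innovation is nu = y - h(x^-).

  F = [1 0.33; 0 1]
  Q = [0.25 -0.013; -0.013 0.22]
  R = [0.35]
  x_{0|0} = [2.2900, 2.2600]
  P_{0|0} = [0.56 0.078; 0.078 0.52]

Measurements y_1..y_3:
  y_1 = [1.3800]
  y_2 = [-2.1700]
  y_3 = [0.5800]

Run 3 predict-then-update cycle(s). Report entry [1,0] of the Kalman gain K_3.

step 1: x^-=[3.0358, 2.2600]  P^-=[0.9181 0.2366; 0.2366 0.7400]  H_jac=[0.8021 0.5971]  S=[1.4313]  K=[0.6133; 0.4413]  nu=[-2.4047]  x^+=[1.5611, 1.1987]  P^+=[0.3798 -0.1508; -0.1508 0.4612]
step 2: x^-=[1.9567, 1.1987]  P^-=[0.5805 -0.0116; -0.0116 0.6812]  H_jac=[0.8527 0.5224]  S=[0.9477]  K=[0.5160; 0.3651]  nu=[-4.4647]  x^+=[-0.3470, -0.4312]  P^+=[0.3282 -0.1901; -0.1901 0.5549]
step 3: x^-=[-0.4893, -0.4312]  P^-=[0.5132 -0.0200; -0.0200 0.7749]  H_jac=[-0.7502 -0.6612]  S=[0.9578]  K=[-0.3882; -0.5193]  nu=[-0.0722]  x^+=[-0.4612, -0.3938]  P^+=[0.3689 -0.2131; -0.2131 0.5166]

K[1,0] = -0.5193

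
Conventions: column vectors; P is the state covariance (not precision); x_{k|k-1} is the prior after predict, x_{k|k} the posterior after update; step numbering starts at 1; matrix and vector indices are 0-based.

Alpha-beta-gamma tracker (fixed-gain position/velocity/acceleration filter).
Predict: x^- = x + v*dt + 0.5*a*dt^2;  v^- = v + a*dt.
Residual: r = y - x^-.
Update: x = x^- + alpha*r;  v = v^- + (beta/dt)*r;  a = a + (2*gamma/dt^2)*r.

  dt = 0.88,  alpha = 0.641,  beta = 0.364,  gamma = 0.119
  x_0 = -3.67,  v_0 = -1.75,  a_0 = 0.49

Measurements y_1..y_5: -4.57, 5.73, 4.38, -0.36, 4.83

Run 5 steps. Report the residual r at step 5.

step 1: x_pred=-5.0203  r=0.4503  x^+=-4.7316  v^+=-1.1326  a^+=0.6284
step 2: x_pred=-5.4850  r=11.2150  x^+=1.7038  v^+=4.0594  a^+=4.0751
step 3: x_pred=6.8539  r=-2.4739  x^+=5.2681  v^+=6.6222  a^+=3.3148
step 4: x_pred=12.3791  r=-12.7391  x^+=4.2134  v^+=4.2698  a^+=-0.6004
step 5: x_pred=7.7383  r=-2.9083  x^+=5.8741  v^+=2.5385  a^+=-1.4942

resid = -2.9083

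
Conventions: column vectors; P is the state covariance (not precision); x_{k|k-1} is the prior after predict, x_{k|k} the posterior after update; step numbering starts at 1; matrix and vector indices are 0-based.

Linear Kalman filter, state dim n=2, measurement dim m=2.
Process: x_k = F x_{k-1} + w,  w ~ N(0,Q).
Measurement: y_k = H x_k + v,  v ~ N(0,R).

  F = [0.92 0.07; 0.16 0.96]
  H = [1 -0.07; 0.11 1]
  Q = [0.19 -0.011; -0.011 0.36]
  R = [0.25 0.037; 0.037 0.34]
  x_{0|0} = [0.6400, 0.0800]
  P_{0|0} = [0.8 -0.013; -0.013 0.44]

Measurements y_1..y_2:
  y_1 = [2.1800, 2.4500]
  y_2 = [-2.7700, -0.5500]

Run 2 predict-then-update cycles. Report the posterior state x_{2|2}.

x_post = [-0.8591, 0.5170]

step 1: x^-=[0.5944, 0.1792]  P^-=[0.8676 0.1247; 0.1247 0.7820]  S=[1.1040 0.2014; 0.2014 1.1599]  K=[0.7677 0.0565; -0.0638 0.6971]  nu=[1.5981, 2.2054]  x^+=[1.9458, 1.6146]  P^+=[0.1958 0.0261; 0.0261 0.2318]
step 2: x^-=[1.9032, 1.8613]  P^-=[0.3602 0.0567; 0.0567 0.5866]  S=[0.6052 0.0918; 0.0918 0.9435]  K=[0.5818 0.0455; -0.0705 0.6353]  nu=[-4.5429, -2.6207]  x^+=[-0.8591, 0.5170]  P^+=[0.1486 0.0206; 0.0206 0.2111]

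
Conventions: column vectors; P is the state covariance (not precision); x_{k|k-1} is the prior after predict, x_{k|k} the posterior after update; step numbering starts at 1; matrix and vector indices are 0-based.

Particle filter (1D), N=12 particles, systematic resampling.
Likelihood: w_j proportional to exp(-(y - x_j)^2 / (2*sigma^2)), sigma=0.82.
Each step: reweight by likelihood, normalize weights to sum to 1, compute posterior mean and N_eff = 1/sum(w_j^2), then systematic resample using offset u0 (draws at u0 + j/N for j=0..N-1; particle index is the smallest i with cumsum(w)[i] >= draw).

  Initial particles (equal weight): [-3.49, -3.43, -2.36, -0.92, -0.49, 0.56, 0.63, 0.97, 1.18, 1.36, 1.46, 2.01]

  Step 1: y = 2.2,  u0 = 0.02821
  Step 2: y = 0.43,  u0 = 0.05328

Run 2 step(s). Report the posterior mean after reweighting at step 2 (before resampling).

step 1: w=[0.0000, 0.0000, 0.0000, 0.0002, 0.0014, 0.0408, 0.0482, 0.0979, 0.1391, 0.1784, 0.2006, 0.2935]  mean=1.4367  Neff=5.2331  idx=[5, 7, 8, 8, 9, 9, 10, 10, 10, 11, 11, 11]
step 2: w=[0.1648, 0.1344, 0.1098, 0.1098, 0.0877, 0.0877, 0.0758, 0.0758, 0.0758, 0.0261, 0.0261, 0.0261]  mean=1.2098  Neff=9.6133  idx=[0, 0, 1, 2, 2, 3, 4, 5, 6, 7, 8, 10]

post_mean = 1.2098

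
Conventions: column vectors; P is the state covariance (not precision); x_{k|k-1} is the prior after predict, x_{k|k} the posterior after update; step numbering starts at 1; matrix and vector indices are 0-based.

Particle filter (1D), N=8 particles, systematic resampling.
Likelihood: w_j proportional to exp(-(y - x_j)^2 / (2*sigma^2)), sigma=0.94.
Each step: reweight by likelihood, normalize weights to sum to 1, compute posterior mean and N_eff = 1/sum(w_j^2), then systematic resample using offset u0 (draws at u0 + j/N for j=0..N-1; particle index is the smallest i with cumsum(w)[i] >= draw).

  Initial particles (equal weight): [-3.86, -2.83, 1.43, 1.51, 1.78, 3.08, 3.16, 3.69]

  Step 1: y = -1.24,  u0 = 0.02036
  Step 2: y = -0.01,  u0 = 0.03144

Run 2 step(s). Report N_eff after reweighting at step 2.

N_eff = 1.4678

step 1: w=[0.0692, 0.8051, 0.0596, 0.0466, 0.0193, 0.0001, 0.0001, 0.0000]  mean=-2.3552  Neff=1.5173  idx=[0, 1, 1, 1, 1, 1, 1, 2]
step 2: w=[0.0006, 0.0295, 0.0295, 0.0295, 0.0295, 0.0295, 0.0295, 0.8222]  mean=0.6720  Neff=1.4678  idx=[2, 6, 7, 7, 7, 7, 7, 7]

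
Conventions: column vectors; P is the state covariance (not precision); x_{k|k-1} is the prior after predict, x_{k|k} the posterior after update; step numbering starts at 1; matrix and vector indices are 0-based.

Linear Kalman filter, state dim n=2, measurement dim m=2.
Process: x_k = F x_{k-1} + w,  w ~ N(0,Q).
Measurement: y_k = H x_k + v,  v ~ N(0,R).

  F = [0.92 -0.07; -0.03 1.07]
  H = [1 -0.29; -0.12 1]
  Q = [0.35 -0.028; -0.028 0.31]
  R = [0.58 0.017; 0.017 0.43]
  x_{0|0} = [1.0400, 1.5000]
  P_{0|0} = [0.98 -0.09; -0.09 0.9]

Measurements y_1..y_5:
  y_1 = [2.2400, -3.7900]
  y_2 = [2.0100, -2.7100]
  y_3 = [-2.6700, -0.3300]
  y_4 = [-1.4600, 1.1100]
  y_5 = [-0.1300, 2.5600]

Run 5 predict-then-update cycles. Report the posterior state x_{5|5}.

step 1: x^-=[0.8518, 1.5738]  P^-=[1.1955 -0.2112; -0.2112 1.3471]  S=[2.0113 -0.7357; -0.7357 1.8450]  K=[0.6492 0.0666; -0.0318 0.7312]  nu=[1.8446, -5.2616]  x^+=[1.6988, -2.3320]  P^+=[0.4032 0.0881; 0.0881 0.3244]
step 2: x^-=[1.7261, -2.5463]  P^-=[0.6815 0.0235; 0.0235 0.6762]  S=[1.3048 -0.2366; -0.2366 1.1103]  K=[0.5280 0.0600; -0.0232 0.6015]  nu=[-0.4545, 0.0434]  x^+=[1.4887, -2.5096]  P^+=[0.3288 0.0742; 0.0742 0.2671]
step 3: x^-=[1.5453, -2.7299]  P^-=[0.6200 0.0161; 0.0161 0.6114]  S=[1.2421 -0.2180; -0.2180 1.0464]  K=[0.5041 0.0493; -0.0286 0.5764]  nu=[-5.0070, 2.5854]  x^+=[-0.8510, -1.0965]  P^+=[0.3127 0.0673; 0.0673 0.2555]
step 4: x^-=[-0.7062, -1.1477]  P^-=[0.6073 0.0106; 0.0106 0.5984]  S=[1.2314 -0.2184; -0.2184 1.0346]  K=[0.4986 0.0451; -0.0311 0.5706]  nu=[-1.0866, 2.1730]  x^+=[-1.1500, 0.1260]  P^+=[0.3088 0.0649; 0.0649 0.2526]
step 5: x^-=[-1.0668, 0.1693]  P^-=[0.6042 0.0086; 0.0086 0.5953]  S=[1.2293 -0.2192; -0.2192 1.0320]  K=[0.4973 0.0437; -0.0319 0.5691]  nu=[0.9859, 2.2627]  x^+=[-0.4776, 1.4255]  P^+=[0.3078 0.0642; 0.0642 0.2519]

x_post = [-0.4776, 1.4255]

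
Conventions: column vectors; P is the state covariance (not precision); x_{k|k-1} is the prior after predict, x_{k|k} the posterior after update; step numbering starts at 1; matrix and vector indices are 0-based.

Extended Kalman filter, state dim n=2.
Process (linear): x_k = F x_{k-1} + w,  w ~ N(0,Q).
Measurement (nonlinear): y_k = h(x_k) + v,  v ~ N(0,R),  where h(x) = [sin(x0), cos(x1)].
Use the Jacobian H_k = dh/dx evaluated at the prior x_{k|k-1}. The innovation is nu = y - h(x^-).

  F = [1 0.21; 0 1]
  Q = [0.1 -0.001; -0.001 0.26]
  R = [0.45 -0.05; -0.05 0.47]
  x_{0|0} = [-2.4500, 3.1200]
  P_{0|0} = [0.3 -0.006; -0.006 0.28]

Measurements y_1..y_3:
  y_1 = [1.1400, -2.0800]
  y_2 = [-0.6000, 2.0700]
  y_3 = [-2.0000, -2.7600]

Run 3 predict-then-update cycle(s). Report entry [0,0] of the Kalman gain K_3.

step 1: x^-=[-1.7948, 3.1200]  P^-=[0.4098 0.0518; 0.0518 0.5400]  H_jac=[-0.2221 0.0000; 0.0000 -0.0216]  S=[0.4702 -0.0498; -0.0498 0.4703]  K=[-0.1961 -0.0231; -0.0274 -0.0277]  nu=[2.1150, -1.0802]  x^+=[-2.1845, 3.0920]  P^+=[0.3920 0.0493; 0.0493 0.5394]
step 2: x^-=[-1.5352, 3.0920]  P^-=[0.5364 0.1615; 0.1615 0.7994]  H_jac=[0.0356 0.0000; 0.0000 -0.0496]  S=[0.4507 -0.0503; -0.0503 0.4720]  K=[0.0410 -0.0126; 0.0034 -0.0837]  nu=[0.3994, 3.0688]  x^+=[-1.5575, 2.8366]  P^+=[0.5356 0.1608; 0.1608 0.7960]
step 3: x^-=[-0.9618, 2.8366]  P^-=[0.7382 0.3270; 0.3270 1.0560]  H_jac=[0.5720 0.0000; 0.0000 -0.3003]  S=[0.6916 -0.1062; -0.1062 0.5652]  K=[0.6013 -0.0608; 0.1898 -0.5254]  nu=[-1.1798, -1.8061]  x^+=[-1.5614, 3.5616]  P^+=[0.4783 0.1952; 0.1952 0.8539]

K[0,0] = 0.6013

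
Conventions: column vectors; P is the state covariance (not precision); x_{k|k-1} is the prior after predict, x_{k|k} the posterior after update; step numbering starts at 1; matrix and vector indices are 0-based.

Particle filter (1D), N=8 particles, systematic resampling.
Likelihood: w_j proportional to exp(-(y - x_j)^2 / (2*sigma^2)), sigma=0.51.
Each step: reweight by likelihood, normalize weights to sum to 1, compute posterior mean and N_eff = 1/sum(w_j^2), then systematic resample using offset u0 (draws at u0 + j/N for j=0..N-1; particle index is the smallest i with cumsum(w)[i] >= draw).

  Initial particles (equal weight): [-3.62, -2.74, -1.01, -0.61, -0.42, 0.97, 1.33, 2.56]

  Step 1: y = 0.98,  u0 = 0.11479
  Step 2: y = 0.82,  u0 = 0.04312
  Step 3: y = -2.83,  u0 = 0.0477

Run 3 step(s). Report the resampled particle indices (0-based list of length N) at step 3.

resampled_idx = [0, 0, 1, 2, 2, 3, 3, 4]

step 1: w=[0.0000, 0.0000, 0.0003, 0.0042, 0.0126, 0.5465, 0.4319, 0.0045]  mean=1.1079  Neff=2.0603  idx=[5, 5, 5, 5, 6, 6, 6, 6]
step 2: w=[0.1531, 0.1531, 0.1531, 0.1531, 0.0969, 0.0969, 0.0969, 0.0969]  mean=1.1096  Neff=7.6162  idx=[0, 1, 1, 2, 3, 4, 5, 7]
step 3: w=[0.1995, 0.1995, 0.1995, 0.1995, 0.1995, 0.0008, 0.0008, 0.0008]  mean=0.9709  Neff=5.0243  idx=[0, 0, 1, 2, 2, 3, 3, 4]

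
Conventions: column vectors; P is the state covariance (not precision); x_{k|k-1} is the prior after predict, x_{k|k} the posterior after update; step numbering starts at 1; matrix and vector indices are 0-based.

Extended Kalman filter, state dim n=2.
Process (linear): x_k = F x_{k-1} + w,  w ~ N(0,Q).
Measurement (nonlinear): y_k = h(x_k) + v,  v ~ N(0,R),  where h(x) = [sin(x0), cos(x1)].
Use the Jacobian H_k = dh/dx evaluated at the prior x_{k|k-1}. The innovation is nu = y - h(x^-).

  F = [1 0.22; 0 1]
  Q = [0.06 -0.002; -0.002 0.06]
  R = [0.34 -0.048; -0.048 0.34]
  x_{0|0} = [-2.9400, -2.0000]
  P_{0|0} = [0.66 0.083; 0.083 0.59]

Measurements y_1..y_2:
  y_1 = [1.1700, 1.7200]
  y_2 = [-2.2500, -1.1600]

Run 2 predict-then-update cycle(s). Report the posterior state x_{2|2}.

x_post = [-2.9237, -1.2391]

step 1: x^-=[-3.3800, -2.0000]  P^-=[0.7851 0.2108; 0.2108 0.6500]  H_jac=[-0.9717 0.0000; 0.0000 0.9093]  S=[1.0813 -0.2343; -0.2343 0.8774]  K=[-0.6986 0.0319; -0.0462 0.6613]  nu=[0.9338, 2.1361]  x^+=[-3.9641, -0.6305]  P^+=[0.2460 0.0488; 0.0488 0.2497]
step 2: x^-=[-4.1029, -0.6305]  P^-=[0.3396 0.1018; 0.1018 0.3097]  H_jac=[-0.5725 0.0000; 0.0000 0.5896]  S=[0.4513 -0.0823; -0.0823 0.4477]  K=[-0.4204 0.0567; -0.0566 0.3975]  nu=[-3.0699, -1.9677]  x^+=[-2.9237, -1.2391]  P^+=[0.2544 0.0669; 0.0669 0.2338]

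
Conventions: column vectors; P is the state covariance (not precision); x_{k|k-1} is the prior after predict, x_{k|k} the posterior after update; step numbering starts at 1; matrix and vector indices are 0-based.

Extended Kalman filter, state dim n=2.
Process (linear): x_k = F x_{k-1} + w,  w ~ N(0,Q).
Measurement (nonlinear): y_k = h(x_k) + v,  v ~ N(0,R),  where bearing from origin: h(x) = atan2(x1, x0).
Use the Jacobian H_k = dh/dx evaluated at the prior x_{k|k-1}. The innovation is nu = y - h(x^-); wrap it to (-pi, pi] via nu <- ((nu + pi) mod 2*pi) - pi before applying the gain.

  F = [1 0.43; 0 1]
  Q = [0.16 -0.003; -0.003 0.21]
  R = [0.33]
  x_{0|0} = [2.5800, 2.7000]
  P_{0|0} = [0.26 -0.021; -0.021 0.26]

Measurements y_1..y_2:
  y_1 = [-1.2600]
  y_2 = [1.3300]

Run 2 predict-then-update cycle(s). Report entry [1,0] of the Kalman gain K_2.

K[1,0] = 0.2543

step 1: x^-=[3.7410, 2.7000]  P^-=[0.4500 0.0878; 0.0878 0.4700]  H_jac=[-0.1268 0.1758]  S=[0.3478]  K=[-0.1197; 0.2055]  nu=[-1.8852]  x^+=[3.9667, 2.3127]  P^+=[0.4450 0.0964; 0.0964 0.4553]
step 2: x^-=[4.9612, 2.3127]  P^-=[0.7721 0.2891; 0.2891 0.6653]  H_jac=[-0.0772 0.1656]  S=[0.3455]  K=[-0.0339; 0.2543]  nu=[0.8938]  x^+=[4.9309, 2.5400]  P^+=[0.7717 0.2921; 0.2921 0.6430]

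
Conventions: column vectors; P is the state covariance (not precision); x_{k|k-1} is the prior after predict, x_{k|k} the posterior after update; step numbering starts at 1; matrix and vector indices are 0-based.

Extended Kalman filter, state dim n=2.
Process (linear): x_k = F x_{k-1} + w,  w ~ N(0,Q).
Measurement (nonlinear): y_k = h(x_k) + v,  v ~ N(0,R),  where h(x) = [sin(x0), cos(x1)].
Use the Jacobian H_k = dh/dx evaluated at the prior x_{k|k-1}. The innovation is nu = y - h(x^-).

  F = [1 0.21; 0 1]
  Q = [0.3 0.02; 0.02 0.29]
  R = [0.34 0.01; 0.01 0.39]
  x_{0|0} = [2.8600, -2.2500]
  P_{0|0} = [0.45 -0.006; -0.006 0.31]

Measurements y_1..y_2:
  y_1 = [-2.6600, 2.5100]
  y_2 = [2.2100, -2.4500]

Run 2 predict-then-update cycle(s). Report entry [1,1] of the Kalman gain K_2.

step 1: x^-=[2.3875, -2.2500]  P^-=[0.7612 0.0791; 0.0791 0.6000]  H_jac=[-0.7289 0.0000; 0.0000 0.7781]  S=[0.7444 -0.0349; -0.0349 0.7532]  K=[-0.7431 0.0473; -0.0485 0.6175]  nu=[-3.3446, 3.1382]  x^+=[5.0214, -0.1497]  P^+=[0.3460 0.0142; 0.0142 0.3089]
step 2: x^-=[4.9899, -0.1497]  P^-=[0.6655 0.0990; 0.0990 0.5989]  H_jac=[0.2740 0.0000; 0.0000 0.1492]  S=[0.3900 0.0140; 0.0140 0.4033]  K=[0.4669 0.0204; 0.0617 0.2194]  nu=[3.1717, -3.4388]  x^+=[6.4006, -0.7085]  P^+=[0.5801 0.0846; 0.0846 0.5776]

K[1,1] = 0.2194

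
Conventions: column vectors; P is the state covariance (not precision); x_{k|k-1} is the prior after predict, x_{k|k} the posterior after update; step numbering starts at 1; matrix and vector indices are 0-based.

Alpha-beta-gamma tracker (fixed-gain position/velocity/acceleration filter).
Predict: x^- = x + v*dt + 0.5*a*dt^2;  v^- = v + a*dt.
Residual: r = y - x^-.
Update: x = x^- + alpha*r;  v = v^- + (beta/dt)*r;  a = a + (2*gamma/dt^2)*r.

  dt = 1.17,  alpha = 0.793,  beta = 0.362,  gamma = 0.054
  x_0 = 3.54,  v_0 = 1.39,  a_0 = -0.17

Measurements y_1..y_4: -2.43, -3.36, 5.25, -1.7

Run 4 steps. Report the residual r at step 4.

step 1: x_pred=5.0499  r=-7.4799  x^+=-0.8817  v^+=-1.1232  a^+=-0.7601
step 2: x_pred=-2.7161  r=-0.6439  x^+=-3.2267  v^+=-2.2118  a^+=-0.8109
step 3: x_pred=-6.3696  r=11.6196  x^+=2.8448  v^+=0.4345  a^+=0.1058
step 4: x_pred=3.4256  r=-5.1256  x^+=-0.6390  v^+=-1.0276  a^+=-0.2986

resid = -5.1256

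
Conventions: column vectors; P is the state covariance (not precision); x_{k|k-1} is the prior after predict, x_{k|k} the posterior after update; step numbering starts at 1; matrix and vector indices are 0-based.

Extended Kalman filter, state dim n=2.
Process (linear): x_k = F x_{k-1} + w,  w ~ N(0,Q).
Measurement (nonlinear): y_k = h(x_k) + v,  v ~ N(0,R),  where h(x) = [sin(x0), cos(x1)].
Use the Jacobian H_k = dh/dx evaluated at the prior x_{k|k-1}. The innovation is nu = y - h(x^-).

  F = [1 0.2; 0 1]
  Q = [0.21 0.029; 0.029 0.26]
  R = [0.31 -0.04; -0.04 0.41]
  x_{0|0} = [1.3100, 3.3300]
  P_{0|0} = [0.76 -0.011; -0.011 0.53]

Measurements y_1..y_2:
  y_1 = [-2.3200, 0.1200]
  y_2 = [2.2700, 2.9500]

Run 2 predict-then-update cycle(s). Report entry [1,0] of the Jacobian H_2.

H_jac[1,0] = 0.0000

step 1: x^-=[1.9760, 3.3300]  P^-=[0.9868 0.1240; 0.1240 0.7900]  H_jac=[-0.3942 0.0000; 0.0000 0.1873]  S=[0.4633 -0.0492; -0.0492 0.4377]  K=[-0.8440 -0.0417; -0.0705 0.3301]  nu=[-3.2390, 1.1023]  x^+=[4.6637, 3.9222]  P^+=[0.6595 0.0889; 0.0889 0.7377]
step 2: x^-=[5.4481, 3.9222]  P^-=[0.9345 0.2655; 0.2655 0.9977]  H_jac=[0.6711 0.0000; 0.0000 0.7037]  S=[0.7309 0.0854; 0.0854 0.9040]  K=[0.8432 0.1270; 0.1547 0.7620]  nu=[3.0114, 3.6605]  x^+=[8.4523, 7.1774]  P^+=[0.3819 0.0261; 0.0261 0.4352]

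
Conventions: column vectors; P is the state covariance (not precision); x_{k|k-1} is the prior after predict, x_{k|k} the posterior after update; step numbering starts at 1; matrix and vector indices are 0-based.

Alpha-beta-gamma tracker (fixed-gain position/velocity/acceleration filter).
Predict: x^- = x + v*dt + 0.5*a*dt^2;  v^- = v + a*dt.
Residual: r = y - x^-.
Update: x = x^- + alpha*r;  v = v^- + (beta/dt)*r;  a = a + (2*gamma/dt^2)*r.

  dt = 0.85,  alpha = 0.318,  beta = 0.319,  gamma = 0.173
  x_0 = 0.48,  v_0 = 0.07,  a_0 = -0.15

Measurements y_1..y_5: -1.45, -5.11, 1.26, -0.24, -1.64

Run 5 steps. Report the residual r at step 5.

step 1: x_pred=0.4853  r=-1.9353  x^+=-0.1301  v^+=-0.7838  a^+=-1.0768
step 2: x_pred=-1.1854  r=-3.9246  x^+=-2.4334  v^+=-3.1720  a^+=-2.9563
step 3: x_pred=-6.1975  r=7.4575  x^+=-3.8260  v^+=-2.8861  a^+=0.6151
step 4: x_pred=-6.0570  r=5.8170  x^+=-4.2072  v^+=-0.1802  a^+=3.4008
step 5: x_pred=-3.1318  r=1.4918  x^+=-2.6574  v^+=3.2704  a^+=4.1152

resid = 1.4918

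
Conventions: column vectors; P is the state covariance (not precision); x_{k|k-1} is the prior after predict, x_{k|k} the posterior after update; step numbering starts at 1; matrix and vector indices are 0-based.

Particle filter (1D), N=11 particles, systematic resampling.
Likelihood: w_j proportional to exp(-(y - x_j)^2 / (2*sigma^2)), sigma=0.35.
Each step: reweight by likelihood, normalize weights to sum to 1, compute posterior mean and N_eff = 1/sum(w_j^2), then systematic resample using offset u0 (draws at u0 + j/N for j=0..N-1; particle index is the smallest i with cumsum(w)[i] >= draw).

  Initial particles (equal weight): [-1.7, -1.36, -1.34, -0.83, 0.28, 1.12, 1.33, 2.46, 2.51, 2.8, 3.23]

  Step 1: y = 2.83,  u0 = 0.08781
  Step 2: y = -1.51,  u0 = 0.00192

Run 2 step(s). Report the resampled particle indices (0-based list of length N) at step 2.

resampled_idx = [0, 0, 0, 0, 0, 1, 1, 1, 1, 1, 2]

step 1: w=[0.0000, 0.0000, 0.0000, 0.0000, 0.0000, 0.0000, 0.0000, 0.2082, 0.2397, 0.3627, 0.1894]  mean=2.7411  Neff=3.7286  idx=[7, 7, 8, 8, 9, 9, 9, 9, 10, 10, 10]
step 2: w=[0.4181, 0.4181, 0.0819, 0.0819, 0.0000, 0.0000, 0.0000, 0.0000, 0.0000, 0.0000, 0.0000]  mean=2.4682  Neff=2.7544  idx=[0, 0, 0, 0, 0, 1, 1, 1, 1, 1, 2]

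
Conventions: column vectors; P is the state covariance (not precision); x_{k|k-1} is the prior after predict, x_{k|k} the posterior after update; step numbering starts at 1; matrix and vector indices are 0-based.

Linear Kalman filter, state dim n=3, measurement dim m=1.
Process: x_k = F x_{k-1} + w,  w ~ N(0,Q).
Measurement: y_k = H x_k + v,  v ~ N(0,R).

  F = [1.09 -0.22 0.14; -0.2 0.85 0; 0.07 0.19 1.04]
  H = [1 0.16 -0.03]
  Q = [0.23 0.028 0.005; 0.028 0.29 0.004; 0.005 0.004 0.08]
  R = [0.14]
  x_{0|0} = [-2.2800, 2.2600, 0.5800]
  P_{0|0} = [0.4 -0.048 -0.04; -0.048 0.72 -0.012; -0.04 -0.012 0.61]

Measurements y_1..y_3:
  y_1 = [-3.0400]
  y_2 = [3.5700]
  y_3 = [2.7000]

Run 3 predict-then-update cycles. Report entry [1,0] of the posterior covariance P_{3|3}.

P_post[1,0] = -0.1814

step 1: x^-=[-2.9012, 2.3770, 0.8730]  P^-=[0.7636 -0.2407 0.0417; -0.2407 0.8425 0.1114; 0.0417 0.1114 0.7559]  S=[0.8452]  K=[0.8564; -0.1293; 0.0436]  nu=[-0.4929]  x^+=[-3.3233, 2.4407, 0.8515]  P^+=[0.1437 -0.1472 0.0102; -0.1472 0.8284 0.1161; 0.0102 0.1161 0.7543]
step 2: x^-=[-4.0402, 2.7393, 1.1167]  P^-=[0.5222 -0.2875 0.0511; -0.2875 0.9443 0.2332; 0.0511 0.2332 0.9699]  S=[0.5899]  K=[0.8046; -0.2431; 0.1005]  nu=[7.2054]  x^+=[1.7572, 0.9873, 1.8409]  P^+=[0.1403 -0.1721 0.0034; -0.1721 0.9094 0.2476; 0.0034 0.2476 0.9639]
step 3: x^-=[1.9559, 0.4878, 2.2251]  P^-=[0.5279 -0.3103 0.0388; -0.3103 1.0112 0.3634; 0.0388 0.3634 1.2499]  S=[0.5898]  K=[0.8089; -0.2703; 0.1009]  nu=[0.7328]  x^+=[2.5487, 0.2897, 2.2990]  P^+=[0.1420 -0.1814 -0.0093; -0.1814 0.9681 0.3794; -0.0093 0.3794 1.2439]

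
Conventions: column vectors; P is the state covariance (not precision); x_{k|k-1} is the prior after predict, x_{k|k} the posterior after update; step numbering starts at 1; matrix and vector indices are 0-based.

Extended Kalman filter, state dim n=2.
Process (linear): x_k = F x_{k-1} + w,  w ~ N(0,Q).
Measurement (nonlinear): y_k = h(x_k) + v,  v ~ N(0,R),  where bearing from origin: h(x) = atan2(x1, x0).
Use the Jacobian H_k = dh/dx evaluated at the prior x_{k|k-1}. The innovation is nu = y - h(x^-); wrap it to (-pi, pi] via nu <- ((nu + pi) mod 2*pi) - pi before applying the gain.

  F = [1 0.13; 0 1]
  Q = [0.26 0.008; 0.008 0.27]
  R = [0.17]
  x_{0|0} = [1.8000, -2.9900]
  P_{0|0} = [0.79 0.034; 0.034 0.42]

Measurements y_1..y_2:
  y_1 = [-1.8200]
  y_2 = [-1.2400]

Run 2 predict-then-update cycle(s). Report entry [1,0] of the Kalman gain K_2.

K[1,0] = 0.1306

step 1: x^-=[1.4113, -2.9900]  P^-=[1.0659 0.0966; 0.0966 0.6900]  H_jac=[0.2735 0.1291]  S=[0.2681]  K=[1.1341; 0.4309]  nu=[-0.6902]  x^+=[0.6285, -3.2874]  P^+=[0.7211 -0.0344; -0.0344 0.6402]
step 2: x^-=[0.2012, -3.2874]  P^-=[0.9830 0.0568; 0.0568 0.9102]  H_jac=[0.3031 0.0185]  S=[0.2612]  K=[1.1444; 0.1306]  nu=[0.2697]  x^+=[0.5098, -3.2522]  P^+=[0.6409 0.0178; 0.0178 0.9058]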